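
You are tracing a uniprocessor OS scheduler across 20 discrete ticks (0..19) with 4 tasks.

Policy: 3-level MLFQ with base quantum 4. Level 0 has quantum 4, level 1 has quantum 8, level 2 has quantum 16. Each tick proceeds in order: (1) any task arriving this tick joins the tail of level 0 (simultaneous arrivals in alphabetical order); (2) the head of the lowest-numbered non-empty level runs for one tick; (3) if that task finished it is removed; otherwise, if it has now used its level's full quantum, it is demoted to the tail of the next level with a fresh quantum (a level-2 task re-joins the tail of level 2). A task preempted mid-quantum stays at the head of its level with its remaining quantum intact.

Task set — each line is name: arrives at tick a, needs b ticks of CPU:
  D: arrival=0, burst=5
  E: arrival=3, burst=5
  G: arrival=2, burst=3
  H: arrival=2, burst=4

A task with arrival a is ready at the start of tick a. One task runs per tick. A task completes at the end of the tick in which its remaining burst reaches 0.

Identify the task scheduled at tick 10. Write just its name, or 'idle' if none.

t=0: L0/L1/L2 = D/-/- → run D
t=1: L0/L1/L2 = D/-/- → run D
t=2: L0/L1/L2 = DGH/-/- → run D
t=3: L0/L1/L2 = DGHE/-/- → run D
t=4: L0/L1/L2 = GHE/D/- → run G
t=5: L0/L1/L2 = GHE/D/- → run G
t=6: L0/L1/L2 = GHE/D/- → run G
t=7: L0/L1/L2 = HE/D/- → run H
t=8: L0/L1/L2 = HE/D/- → run H
t=9: L0/L1/L2 = HE/D/- → run H
t=10: L0/L1/L2 = HE/D/- → run H
t=11: L0/L1/L2 = E/D/- → run E
t=12: L0/L1/L2 = E/D/- → run E
t=13: L0/L1/L2 = E/D/- → run E
t=14: L0/L1/L2 = E/D/- → run E
t=15: L0/L1/L2 = -/DE/- → run D
t=16: L0/L1/L2 = -/E/- → run E
t=17: (idle)
t=18: (idle)
t=19: (idle)

running at tick 10 = H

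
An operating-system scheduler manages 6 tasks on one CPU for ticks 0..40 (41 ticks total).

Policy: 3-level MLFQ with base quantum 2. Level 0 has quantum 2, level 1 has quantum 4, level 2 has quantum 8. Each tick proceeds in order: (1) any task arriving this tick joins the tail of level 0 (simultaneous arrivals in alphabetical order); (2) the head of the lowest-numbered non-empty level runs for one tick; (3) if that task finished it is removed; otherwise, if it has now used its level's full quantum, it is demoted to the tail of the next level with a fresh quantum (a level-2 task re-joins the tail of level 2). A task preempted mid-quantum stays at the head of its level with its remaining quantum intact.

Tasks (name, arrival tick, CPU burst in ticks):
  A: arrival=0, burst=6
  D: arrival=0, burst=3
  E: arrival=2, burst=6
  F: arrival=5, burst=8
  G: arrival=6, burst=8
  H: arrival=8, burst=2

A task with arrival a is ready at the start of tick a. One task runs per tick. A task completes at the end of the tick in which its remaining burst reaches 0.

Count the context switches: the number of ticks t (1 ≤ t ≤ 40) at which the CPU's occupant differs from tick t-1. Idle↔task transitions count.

context switches = 13

t=0: L0/L1/L2 = AD/-/- → run A
t=1: L0/L1/L2 = AD/-/- → run A
t=2: L0/L1/L2 = DE/A/- → run D
t=3: L0/L1/L2 = DE/A/- → run D
t=4: L0/L1/L2 = E/AD/- → run E
t=5: L0/L1/L2 = EF/AD/- → run E
t=6: L0/L1/L2 = FG/ADE/- → run F
t=7: L0/L1/L2 = FG/ADE/- → run F
t=8: L0/L1/L2 = GH/ADEF/- → run G
t=9: L0/L1/L2 = GH/ADEF/- → run G
t=10: L0/L1/L2 = H/ADEFG/- → run H
t=11: L0/L1/L2 = H/ADEFG/- → run H
t=12: L0/L1/L2 = -/ADEFG/- → run A
t=13: L0/L1/L2 = -/ADEFG/- → run A
t=14: L0/L1/L2 = -/ADEFG/- → run A
t=15: L0/L1/L2 = -/ADEFG/- → run A
t=16: L0/L1/L2 = -/DEFG/- → run D
t=17: L0/L1/L2 = -/EFG/- → run E
t=18: L0/L1/L2 = -/EFG/- → run E
t=19: L0/L1/L2 = -/EFG/- → run E
t=20: L0/L1/L2 = -/EFG/- → run E
t=21: L0/L1/L2 = -/FG/- → run F
t=22: L0/L1/L2 = -/FG/- → run F
t=23: L0/L1/L2 = -/FG/- → run F
t=24: L0/L1/L2 = -/FG/- → run F
t=25: L0/L1/L2 = -/G/F → run G
t=26: L0/L1/L2 = -/G/F → run G
t=27: L0/L1/L2 = -/G/F → run G
t=28: L0/L1/L2 = -/G/F → run G
t=29: L0/L1/L2 = -/-/FG → run F
t=30: L0/L1/L2 = -/-/FG → run F
t=31: L0/L1/L2 = -/-/G → run G
t=32: L0/L1/L2 = -/-/G → run G
t=33: (idle)
t=34: (idle)
t=35: (idle)
t=36: (idle)
t=37: (idle)
t=38: (idle)
t=39: (idle)
t=40: (idle)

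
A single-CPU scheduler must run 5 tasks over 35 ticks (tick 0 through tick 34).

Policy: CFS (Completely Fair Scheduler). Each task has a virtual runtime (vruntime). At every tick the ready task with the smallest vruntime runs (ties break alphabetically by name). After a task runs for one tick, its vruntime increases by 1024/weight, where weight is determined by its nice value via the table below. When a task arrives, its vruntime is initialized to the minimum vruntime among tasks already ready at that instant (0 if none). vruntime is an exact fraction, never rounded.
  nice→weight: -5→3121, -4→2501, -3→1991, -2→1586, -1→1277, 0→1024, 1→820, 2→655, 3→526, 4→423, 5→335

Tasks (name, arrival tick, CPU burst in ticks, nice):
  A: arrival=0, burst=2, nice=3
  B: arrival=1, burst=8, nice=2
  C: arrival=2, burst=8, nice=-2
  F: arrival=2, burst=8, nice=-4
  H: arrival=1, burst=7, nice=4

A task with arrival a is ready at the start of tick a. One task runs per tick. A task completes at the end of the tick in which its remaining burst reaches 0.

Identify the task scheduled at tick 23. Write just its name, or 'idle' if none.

running at tick 23 = B

t=0: vr[A=0] → run A
t=1: vr[A=512/263 B=512/263 H=512/263] → run A
t=2: vr[B=512/263 C=512/263 F=512/263 H=512/263] → run B
t=3: vr[B=604672/172265 C=512/263 F=512/263 H=512/263] → run C
t=4: vr[B=604672/172265 C=540672/208559 F=512/263 H=512/263] → run F
t=5: vr[B=604672/172265 C=540672/208559 F=1549824/657763 H=512/263] → run H
t=6: vr[B=604672/172265 C=540672/208559 F=1549824/657763 H=485888/111249] → run F
t=7: vr[B=604672/172265 C=540672/208559 F=1819136/657763 H=485888/111249] → run C
t=8: vr[B=604672/172265 C=675328/208559 F=1819136/657763 H=485888/111249] → run F
t=9: vr[B=604672/172265 C=675328/208559 F=2088448/657763 H=485888/111249] → run F
t=10: vr[B=604672/172265 C=675328/208559 F=2357760/657763 H=485888/111249] → run C
t=11: vr[B=604672/172265 C=809984/208559 F=2357760/657763 H=485888/111249] → run B
t=12: vr[B=873984/172265 C=809984/208559 F=2357760/657763 H=485888/111249] → run F
t=13: vr[B=873984/172265 C=809984/208559 F=2627072/657763 H=485888/111249] → run C
t=14: vr[B=873984/172265 C=944640/208559 F=2627072/657763 H=485888/111249] → run F
t=15: vr[B=873984/172265 C=944640/208559 F=2896384/657763 H=485888/111249] → run H
t=16: vr[B=873984/172265 C=944640/208559 F=2896384/657763 H=755200/111249] → run F
t=17: vr[B=873984/172265 C=944640/208559 F=3165696/657763 H=755200/111249] → run C
t=18: vr[B=873984/172265 C=1079296/208559 F=3165696/657763 H=755200/111249] → run F
t=19: vr[B=873984/172265 C=1079296/208559 H=755200/111249] → run B
t=20: vr[B=1143296/172265 C=1079296/208559 H=755200/111249] → run C
t=21: vr[B=1143296/172265 C=1213952/208559 H=755200/111249] → run C
t=22: vr[B=1143296/172265 C=1348608/208559 H=755200/111249] → run C
t=23: vr[B=1143296/172265 H=755200/111249] → run B
t=24: vr[B=1412608/172265 H=755200/111249] → run H
t=25: vr[B=1412608/172265 H=341504/37083] → run B
t=26: vr[B=336384/34453 H=341504/37083] → run H
t=27: vr[B=336384/34453 H=1293824/111249] → run B
t=28: vr[B=1951232/172265 H=1293824/111249] → run B
t=29: vr[B=2220544/172265 H=1293824/111249] → run H
t=30: vr[B=2220544/172265 H=1563136/111249] → run B
t=31: vr[H=1563136/111249] → run H
t=32: vr[H=610816/37083] → run H
t=33: (idle)
t=34: (idle)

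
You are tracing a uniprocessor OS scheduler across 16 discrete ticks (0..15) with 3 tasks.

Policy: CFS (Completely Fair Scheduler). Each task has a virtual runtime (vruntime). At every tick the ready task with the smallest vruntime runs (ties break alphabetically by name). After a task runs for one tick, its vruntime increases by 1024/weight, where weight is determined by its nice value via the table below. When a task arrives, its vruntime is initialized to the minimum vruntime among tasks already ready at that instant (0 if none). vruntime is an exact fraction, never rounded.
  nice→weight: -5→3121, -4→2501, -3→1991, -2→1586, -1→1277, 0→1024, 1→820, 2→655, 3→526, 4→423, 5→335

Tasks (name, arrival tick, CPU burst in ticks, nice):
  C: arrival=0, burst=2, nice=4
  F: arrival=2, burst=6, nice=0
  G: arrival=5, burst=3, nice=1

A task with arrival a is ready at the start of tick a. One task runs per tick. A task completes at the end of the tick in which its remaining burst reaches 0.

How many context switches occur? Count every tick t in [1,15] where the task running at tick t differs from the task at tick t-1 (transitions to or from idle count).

context switches = 7

t=0: vr[C=0] → run C
t=1: vr[C=1024/423] → run C
t=2: vr[F=0] → run F
t=3: vr[F=1] → run F
t=4: vr[F=2] → run F
t=5: vr[F=3 G=3] → run F
t=6: vr[F=4 G=3] → run G
t=7: vr[F=4 G=871/205] → run F
t=8: vr[F=5 G=871/205] → run G
t=9: vr[F=5 G=1127/205] → run F
t=10: vr[G=1127/205] → run G
t=11: (idle)
t=12: (idle)
t=13: (idle)
t=14: (idle)
t=15: (idle)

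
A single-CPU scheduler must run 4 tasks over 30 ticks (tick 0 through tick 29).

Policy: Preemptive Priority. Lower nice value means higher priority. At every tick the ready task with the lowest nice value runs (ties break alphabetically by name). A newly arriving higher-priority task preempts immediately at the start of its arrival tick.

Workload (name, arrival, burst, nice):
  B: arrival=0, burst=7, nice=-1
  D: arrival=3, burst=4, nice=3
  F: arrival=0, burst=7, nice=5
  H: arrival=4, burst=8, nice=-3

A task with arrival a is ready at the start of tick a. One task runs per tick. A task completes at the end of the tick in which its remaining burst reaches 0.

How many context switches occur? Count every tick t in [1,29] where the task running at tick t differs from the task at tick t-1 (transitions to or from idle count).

t=0: ready={B,F} → run B
t=1: ready={B,F} → run B
t=2: ready={B,F} → run B
t=3: ready={B,D,F} → run B
t=4: ready={B,D,F,H} → run H
t=5: ready={B,D,F,H} → run H
t=6: ready={B,D,F,H} → run H
t=7: ready={B,D,F,H} → run H
t=8: ready={B,D,F,H} → run H
t=9: ready={B,D,F,H} → run H
t=10: ready={B,D,F,H} → run H
t=11: ready={B,D,F,H} → run H
t=12: ready={B,D,F} → run B
t=13: ready={B,D,F} → run B
t=14: ready={B,D,F} → run B
t=15: ready={D,F} → run D
t=16: ready={D,F} → run D
t=17: ready={D,F} → run D
t=18: ready={D,F} → run D
t=19: ready={F} → run F
t=20: ready={F} → run F
t=21: ready={F} → run F
t=22: ready={F} → run F
t=23: ready={F} → run F
t=24: ready={F} → run F
t=25: ready={F} → run F
t=26: (idle)
t=27: (idle)
t=28: (idle)
t=29: (idle)

context switches = 5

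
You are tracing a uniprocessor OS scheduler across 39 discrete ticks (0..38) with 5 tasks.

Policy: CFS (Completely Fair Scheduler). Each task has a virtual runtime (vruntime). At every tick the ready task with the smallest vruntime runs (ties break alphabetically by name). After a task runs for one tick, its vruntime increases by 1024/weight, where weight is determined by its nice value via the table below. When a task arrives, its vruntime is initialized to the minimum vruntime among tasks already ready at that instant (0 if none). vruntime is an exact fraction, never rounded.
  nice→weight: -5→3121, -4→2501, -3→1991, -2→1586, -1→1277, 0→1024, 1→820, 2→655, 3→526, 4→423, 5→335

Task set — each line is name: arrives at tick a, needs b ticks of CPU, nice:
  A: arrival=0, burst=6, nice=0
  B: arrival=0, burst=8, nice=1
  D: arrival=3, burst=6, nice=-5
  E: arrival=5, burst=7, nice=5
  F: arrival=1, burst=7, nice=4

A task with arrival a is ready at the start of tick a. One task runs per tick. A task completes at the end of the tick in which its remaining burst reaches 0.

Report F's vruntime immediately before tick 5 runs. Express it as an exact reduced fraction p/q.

t=0: vr[A=0 B=0] → run A
t=1: vr[A=1 B=0 F=0] → run B
t=2: vr[A=1 B=256/205 F=0] → run F
t=3: vr[A=1 B=256/205 D=1 F=1024/423] → run A
t=4: vr[A=2 B=256/205 D=1 F=1024/423] → run D
t=5: vr[A=2 B=256/205 D=4145/3121 E=256/205 F=1024/423] → run B
t=6: vr[A=2 B=512/205 D=4145/3121 E=256/205 F=1024/423] → run E
t=7: vr[A=2 B=512/205 D=4145/3121 E=59136/13735 F=1024/423] → run D
t=8: vr[A=2 B=512/205 D=5169/3121 E=59136/13735 F=1024/423] → run D
t=9: vr[A=2 B=512/205 D=6193/3121 E=59136/13735 F=1024/423] → run D
t=10: vr[A=2 B=512/205 D=7217/3121 E=59136/13735 F=1024/423] → run A
t=11: vr[A=3 B=512/205 D=7217/3121 E=59136/13735 F=1024/423] → run D
t=12: vr[A=3 B=512/205 D=8241/3121 E=59136/13735 F=1024/423] → run F
t=13: vr[A=3 B=512/205 D=8241/3121 E=59136/13735 F=2048/423] → run B
t=14: vr[A=3 B=768/205 D=8241/3121 E=59136/13735 F=2048/423] → run D
t=15: vr[A=3 B=768/205 E=59136/13735 F=2048/423] → run A
t=16: vr[A=4 B=768/205 E=59136/13735 F=2048/423] → run B
t=17: vr[A=4 B=1024/205 E=59136/13735 F=2048/423] → run A
t=18: vr[A=5 B=1024/205 E=59136/13735 F=2048/423] → run E
t=19: vr[A=5 B=1024/205 E=20224/2747 F=2048/423] → run F
t=20: vr[A=5 B=1024/205 E=20224/2747 F=1024/141] → run B
t=21: vr[A=5 B=256/41 E=20224/2747 F=1024/141] → run A
t=22: vr[B=256/41 E=20224/2747 F=1024/141] → run B
t=23: vr[B=1536/205 E=20224/2747 F=1024/141] → run F
t=24: vr[B=1536/205 E=20224/2747 F=4096/423] → run E
t=25: vr[B=1536/205 E=143104/13735 F=4096/423] → run B
t=26: vr[B=1792/205 E=143104/13735 F=4096/423] → run B
t=27: vr[E=143104/13735 F=4096/423] → run F
t=28: vr[E=143104/13735 F=5120/423] → run E
t=29: vr[E=185088/13735 F=5120/423] → run F
t=30: vr[E=185088/13735 F=2048/141] → run E
t=31: vr[E=227072/13735 F=2048/141] → run F
t=32: vr[E=227072/13735] → run E
t=33: vr[E=269056/13735] → run E
t=34: (idle)
t=35: (idle)
t=36: (idle)
t=37: (idle)
t=38: (idle)

vruntime(F, start of tick 5) = 1024/423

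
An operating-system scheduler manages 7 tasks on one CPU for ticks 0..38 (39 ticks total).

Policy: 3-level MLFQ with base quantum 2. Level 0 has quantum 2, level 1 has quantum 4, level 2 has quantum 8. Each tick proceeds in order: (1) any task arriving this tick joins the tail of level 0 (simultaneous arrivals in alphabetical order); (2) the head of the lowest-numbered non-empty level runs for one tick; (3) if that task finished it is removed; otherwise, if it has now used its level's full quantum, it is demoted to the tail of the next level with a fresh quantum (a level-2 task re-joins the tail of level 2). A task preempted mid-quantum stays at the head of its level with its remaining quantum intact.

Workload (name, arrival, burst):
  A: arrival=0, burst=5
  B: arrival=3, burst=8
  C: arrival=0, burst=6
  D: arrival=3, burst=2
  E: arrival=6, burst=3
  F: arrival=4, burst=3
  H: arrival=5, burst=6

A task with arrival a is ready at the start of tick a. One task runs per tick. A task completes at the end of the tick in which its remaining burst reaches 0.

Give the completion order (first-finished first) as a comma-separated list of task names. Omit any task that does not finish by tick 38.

t=0: L0/L1/L2 = AC/-/- → run A
t=1: L0/L1/L2 = AC/-/- → run A
t=2: L0/L1/L2 = C/A/- → run C
t=3: L0/L1/L2 = CBD/A/- → run C
t=4: L0/L1/L2 = BDF/AC/- → run B
t=5: L0/L1/L2 = BDFH/AC/- → run B
t=6: L0/L1/L2 = DFHE/ACB/- → run D
t=7: L0/L1/L2 = DFHE/ACB/- → run D
t=8: L0/L1/L2 = FHE/ACB/- → run F
t=9: L0/L1/L2 = FHE/ACB/- → run F
t=10: L0/L1/L2 = HE/ACBF/- → run H
t=11: L0/L1/L2 = HE/ACBF/- → run H
t=12: L0/L1/L2 = E/ACBFH/- → run E
t=13: L0/L1/L2 = E/ACBFH/- → run E
t=14: L0/L1/L2 = -/ACBFHE/- → run A
t=15: L0/L1/L2 = -/ACBFHE/- → run A
t=16: L0/L1/L2 = -/ACBFHE/- → run A
t=17: L0/L1/L2 = -/CBFHE/- → run C
t=18: L0/L1/L2 = -/CBFHE/- → run C
t=19: L0/L1/L2 = -/CBFHE/- → run C
t=20: L0/L1/L2 = -/CBFHE/- → run C
t=21: L0/L1/L2 = -/BFHE/- → run B
t=22: L0/L1/L2 = -/BFHE/- → run B
t=23: L0/L1/L2 = -/BFHE/- → run B
t=24: L0/L1/L2 = -/BFHE/- → run B
t=25: L0/L1/L2 = -/FHE/B → run F
t=26: L0/L1/L2 = -/HE/B → run H
t=27: L0/L1/L2 = -/HE/B → run H
t=28: L0/L1/L2 = -/HE/B → run H
t=29: L0/L1/L2 = -/HE/B → run H
t=30: L0/L1/L2 = -/E/B → run E
t=31: L0/L1/L2 = -/-/B → run B
t=32: L0/L1/L2 = -/-/B → run B
t=33: (idle)
t=34: (idle)
t=35: (idle)
t=36: (idle)
t=37: (idle)
t=38: (idle)

completion order = D, A, C, F, H, E, B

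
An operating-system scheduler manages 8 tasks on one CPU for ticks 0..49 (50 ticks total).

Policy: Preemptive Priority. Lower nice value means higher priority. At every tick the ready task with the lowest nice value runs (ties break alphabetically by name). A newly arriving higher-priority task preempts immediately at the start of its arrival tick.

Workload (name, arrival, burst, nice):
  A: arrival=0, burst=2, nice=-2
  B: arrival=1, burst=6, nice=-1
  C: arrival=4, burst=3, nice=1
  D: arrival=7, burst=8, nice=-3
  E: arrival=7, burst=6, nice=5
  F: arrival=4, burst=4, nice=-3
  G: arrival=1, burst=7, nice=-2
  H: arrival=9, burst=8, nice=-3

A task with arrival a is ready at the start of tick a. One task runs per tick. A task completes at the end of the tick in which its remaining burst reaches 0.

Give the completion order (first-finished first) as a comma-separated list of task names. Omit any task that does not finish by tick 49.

completion order = A, D, F, H, G, B, C, E

t=0: ready={A} → run A
t=1: ready={A,B,G} → run A
t=2: ready={B,G} → run G
t=3: ready={B,G} → run G
t=4: ready={B,C,F,G} → run F
t=5: ready={B,C,F,G} → run F
t=6: ready={B,C,F,G} → run F
t=7: ready={B,C,D,E,F,G} → run D
t=8: ready={B,C,D,E,F,G} → run D
t=9: ready={B,C,D,E,F,G,H} → run D
t=10: ready={B,C,D,E,F,G,H} → run D
t=11: ready={B,C,D,E,F,G,H} → run D
t=12: ready={B,C,D,E,F,G,H} → run D
t=13: ready={B,C,D,E,F,G,H} → run D
t=14: ready={B,C,D,E,F,G,H} → run D
t=15: ready={B,C,E,F,G,H} → run F
t=16: ready={B,C,E,G,H} → run H
t=17: ready={B,C,E,G,H} → run H
t=18: ready={B,C,E,G,H} → run H
t=19: ready={B,C,E,G,H} → run H
t=20: ready={B,C,E,G,H} → run H
t=21: ready={B,C,E,G,H} → run H
t=22: ready={B,C,E,G,H} → run H
t=23: ready={B,C,E,G,H} → run H
t=24: ready={B,C,E,G} → run G
t=25: ready={B,C,E,G} → run G
t=26: ready={B,C,E,G} → run G
t=27: ready={B,C,E,G} → run G
t=28: ready={B,C,E,G} → run G
t=29: ready={B,C,E} → run B
t=30: ready={B,C,E} → run B
t=31: ready={B,C,E} → run B
t=32: ready={B,C,E} → run B
t=33: ready={B,C,E} → run B
t=34: ready={B,C,E} → run B
t=35: ready={C,E} → run C
t=36: ready={C,E} → run C
t=37: ready={C,E} → run C
t=38: ready={E} → run E
t=39: ready={E} → run E
t=40: ready={E} → run E
t=41: ready={E} → run E
t=42: ready={E} → run E
t=43: ready={E} → run E
t=44: (idle)
t=45: (idle)
t=46: (idle)
t=47: (idle)
t=48: (idle)
t=49: (idle)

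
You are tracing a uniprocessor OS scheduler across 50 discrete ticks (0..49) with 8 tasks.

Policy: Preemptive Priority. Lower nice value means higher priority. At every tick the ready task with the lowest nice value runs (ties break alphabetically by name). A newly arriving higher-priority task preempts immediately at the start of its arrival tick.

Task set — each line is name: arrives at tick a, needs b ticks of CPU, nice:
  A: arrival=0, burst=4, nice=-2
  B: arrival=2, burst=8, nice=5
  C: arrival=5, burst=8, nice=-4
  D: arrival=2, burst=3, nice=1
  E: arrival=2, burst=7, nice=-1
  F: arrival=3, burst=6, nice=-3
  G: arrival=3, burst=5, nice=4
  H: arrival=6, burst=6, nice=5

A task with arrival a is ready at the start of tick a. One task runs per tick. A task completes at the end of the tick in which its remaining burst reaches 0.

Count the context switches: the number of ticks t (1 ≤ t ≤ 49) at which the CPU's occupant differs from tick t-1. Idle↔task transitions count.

t=0: ready={A} → run A
t=1: ready={A} → run A
t=2: ready={A,B,D,E} → run A
t=3: ready={A,B,D,E,F,G} → run F
t=4: ready={A,B,D,E,F,G} → run F
t=5: ready={A,B,C,D,E,F,G} → run C
t=6: ready={A,B,C,D,E,F,G,H} → run C
t=7: ready={A,B,C,D,E,F,G,H} → run C
t=8: ready={A,B,C,D,E,F,G,H} → run C
t=9: ready={A,B,C,D,E,F,G,H} → run C
t=10: ready={A,B,C,D,E,F,G,H} → run C
t=11: ready={A,B,C,D,E,F,G,H} → run C
t=12: ready={A,B,C,D,E,F,G,H} → run C
t=13: ready={A,B,D,E,F,G,H} → run F
t=14: ready={A,B,D,E,F,G,H} → run F
t=15: ready={A,B,D,E,F,G,H} → run F
t=16: ready={A,B,D,E,F,G,H} → run F
t=17: ready={A,B,D,E,G,H} → run A
t=18: ready={B,D,E,G,H} → run E
t=19: ready={B,D,E,G,H} → run E
t=20: ready={B,D,E,G,H} → run E
t=21: ready={B,D,E,G,H} → run E
t=22: ready={B,D,E,G,H} → run E
t=23: ready={B,D,E,G,H} → run E
t=24: ready={B,D,E,G,H} → run E
t=25: ready={B,D,G,H} → run D
t=26: ready={B,D,G,H} → run D
t=27: ready={B,D,G,H} → run D
t=28: ready={B,G,H} → run G
t=29: ready={B,G,H} → run G
t=30: ready={B,G,H} → run G
t=31: ready={B,G,H} → run G
t=32: ready={B,G,H} → run G
t=33: ready={B,H} → run B
t=34: ready={B,H} → run B
t=35: ready={B,H} → run B
t=36: ready={B,H} → run B
t=37: ready={B,H} → run B
t=38: ready={B,H} → run B
t=39: ready={B,H} → run B
t=40: ready={B,H} → run B
t=41: ready={H} → run H
t=42: ready={H} → run H
t=43: ready={H} → run H
t=44: ready={H} → run H
t=45: ready={H} → run H
t=46: ready={H} → run H
t=47: (idle)
t=48: (idle)
t=49: (idle)

context switches = 10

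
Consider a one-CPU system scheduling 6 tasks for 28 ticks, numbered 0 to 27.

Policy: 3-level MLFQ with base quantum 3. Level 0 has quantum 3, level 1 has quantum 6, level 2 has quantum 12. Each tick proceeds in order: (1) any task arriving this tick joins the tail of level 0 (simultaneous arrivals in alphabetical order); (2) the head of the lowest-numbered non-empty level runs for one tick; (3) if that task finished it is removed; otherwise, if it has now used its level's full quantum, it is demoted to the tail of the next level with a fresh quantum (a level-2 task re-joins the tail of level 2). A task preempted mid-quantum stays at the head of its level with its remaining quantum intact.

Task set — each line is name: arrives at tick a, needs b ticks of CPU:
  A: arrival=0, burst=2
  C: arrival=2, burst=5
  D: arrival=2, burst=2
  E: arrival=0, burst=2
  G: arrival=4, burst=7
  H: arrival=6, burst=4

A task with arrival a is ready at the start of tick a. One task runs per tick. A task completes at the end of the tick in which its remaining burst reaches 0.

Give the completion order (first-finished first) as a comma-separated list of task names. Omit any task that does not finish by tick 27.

t=0: L0/L1/L2 = AE/-/- → run A
t=1: L0/L1/L2 = AE/-/- → run A
t=2: L0/L1/L2 = ECD/-/- → run E
t=3: L0/L1/L2 = ECD/-/- → run E
t=4: L0/L1/L2 = CDG/-/- → run C
t=5: L0/L1/L2 = CDG/-/- → run C
t=6: L0/L1/L2 = CDGH/-/- → run C
t=7: L0/L1/L2 = DGH/C/- → run D
t=8: L0/L1/L2 = DGH/C/- → run D
t=9: L0/L1/L2 = GH/C/- → run G
t=10: L0/L1/L2 = GH/C/- → run G
t=11: L0/L1/L2 = GH/C/- → run G
t=12: L0/L1/L2 = H/CG/- → run H
t=13: L0/L1/L2 = H/CG/- → run H
t=14: L0/L1/L2 = H/CG/- → run H
t=15: L0/L1/L2 = -/CGH/- → run C
t=16: L0/L1/L2 = -/CGH/- → run C
t=17: L0/L1/L2 = -/GH/- → run G
t=18: L0/L1/L2 = -/GH/- → run G
t=19: L0/L1/L2 = -/GH/- → run G
t=20: L0/L1/L2 = -/GH/- → run G
t=21: L0/L1/L2 = -/H/- → run H
t=22: (idle)
t=23: (idle)
t=24: (idle)
t=25: (idle)
t=26: (idle)
t=27: (idle)

completion order = A, E, D, C, G, H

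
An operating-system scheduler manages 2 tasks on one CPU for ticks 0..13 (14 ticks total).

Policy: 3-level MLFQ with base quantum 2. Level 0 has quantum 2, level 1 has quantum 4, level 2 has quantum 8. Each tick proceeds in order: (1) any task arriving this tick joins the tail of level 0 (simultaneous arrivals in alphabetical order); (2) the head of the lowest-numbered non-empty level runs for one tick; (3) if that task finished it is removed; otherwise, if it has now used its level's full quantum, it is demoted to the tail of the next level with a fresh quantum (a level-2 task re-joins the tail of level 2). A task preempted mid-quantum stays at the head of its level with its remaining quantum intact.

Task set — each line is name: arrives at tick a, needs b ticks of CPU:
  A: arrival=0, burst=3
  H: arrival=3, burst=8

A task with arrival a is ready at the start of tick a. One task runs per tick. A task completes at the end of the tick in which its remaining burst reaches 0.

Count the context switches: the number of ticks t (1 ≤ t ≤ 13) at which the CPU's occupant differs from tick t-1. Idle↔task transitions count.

context switches = 2

t=0: L0/L1/L2 = A/-/- → run A
t=1: L0/L1/L2 = A/-/- → run A
t=2: L0/L1/L2 = -/A/- → run A
t=3: L0/L1/L2 = H/-/- → run H
t=4: L0/L1/L2 = H/-/- → run H
t=5: L0/L1/L2 = -/H/- → run H
t=6: L0/L1/L2 = -/H/- → run H
t=7: L0/L1/L2 = -/H/- → run H
t=8: L0/L1/L2 = -/H/- → run H
t=9: L0/L1/L2 = -/-/H → run H
t=10: L0/L1/L2 = -/-/H → run H
t=11: (idle)
t=12: (idle)
t=13: (idle)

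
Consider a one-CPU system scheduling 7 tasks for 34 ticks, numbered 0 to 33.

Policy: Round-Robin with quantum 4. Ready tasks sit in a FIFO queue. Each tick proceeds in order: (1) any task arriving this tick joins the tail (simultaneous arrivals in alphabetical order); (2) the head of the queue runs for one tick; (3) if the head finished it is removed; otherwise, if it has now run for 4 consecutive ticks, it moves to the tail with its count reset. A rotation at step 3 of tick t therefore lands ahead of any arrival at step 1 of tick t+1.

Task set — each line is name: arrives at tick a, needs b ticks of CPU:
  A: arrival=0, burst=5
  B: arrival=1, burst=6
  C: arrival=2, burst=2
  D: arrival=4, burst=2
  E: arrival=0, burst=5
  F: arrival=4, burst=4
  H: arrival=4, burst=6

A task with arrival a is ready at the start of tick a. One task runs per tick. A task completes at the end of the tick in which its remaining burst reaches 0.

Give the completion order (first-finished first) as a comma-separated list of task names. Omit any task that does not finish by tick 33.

completion order = C, A, D, F, E, B, H

t=0: queue=[A,E] q_used=0 → run A
t=1: queue=[A,E,B] q_used=1 → run A
t=2: queue=[A,E,B,C] q_used=2 → run A
t=3: queue=[A,E,B,C] q_used=3 → run A
t=4: queue=[E,B,C,A,D,F,H] q_used=0 → run E
t=5: queue=[E,B,C,A,D,F,H] q_used=1 → run E
t=6: queue=[E,B,C,A,D,F,H] q_used=2 → run E
t=7: queue=[E,B,C,A,D,F,H] q_used=3 → run E
t=8: queue=[B,C,A,D,F,H,E] q_used=0 → run B
t=9: queue=[B,C,A,D,F,H,E] q_used=1 → run B
t=10: queue=[B,C,A,D,F,H,E] q_used=2 → run B
t=11: queue=[B,C,A,D,F,H,E] q_used=3 → run B
t=12: queue=[C,A,D,F,H,E,B] q_used=0 → run C
t=13: queue=[C,A,D,F,H,E,B] q_used=1 → run C
t=14: queue=[A,D,F,H,E,B] q_used=0 → run A
t=15: queue=[D,F,H,E,B] q_used=0 → run D
t=16: queue=[D,F,H,E,B] q_used=1 → run D
t=17: queue=[F,H,E,B] q_used=0 → run F
t=18: queue=[F,H,E,B] q_used=1 → run F
t=19: queue=[F,H,E,B] q_used=2 → run F
t=20: queue=[F,H,E,B] q_used=3 → run F
t=21: queue=[H,E,B] q_used=0 → run H
t=22: queue=[H,E,B] q_used=1 → run H
t=23: queue=[H,E,B] q_used=2 → run H
t=24: queue=[H,E,B] q_used=3 → run H
t=25: queue=[E,B,H] q_used=0 → run E
t=26: queue=[B,H] q_used=0 → run B
t=27: queue=[B,H] q_used=1 → run B
t=28: queue=[H] q_used=0 → run H
t=29: queue=[H] q_used=1 → run H
t=30: (idle)
t=31: (idle)
t=32: (idle)
t=33: (idle)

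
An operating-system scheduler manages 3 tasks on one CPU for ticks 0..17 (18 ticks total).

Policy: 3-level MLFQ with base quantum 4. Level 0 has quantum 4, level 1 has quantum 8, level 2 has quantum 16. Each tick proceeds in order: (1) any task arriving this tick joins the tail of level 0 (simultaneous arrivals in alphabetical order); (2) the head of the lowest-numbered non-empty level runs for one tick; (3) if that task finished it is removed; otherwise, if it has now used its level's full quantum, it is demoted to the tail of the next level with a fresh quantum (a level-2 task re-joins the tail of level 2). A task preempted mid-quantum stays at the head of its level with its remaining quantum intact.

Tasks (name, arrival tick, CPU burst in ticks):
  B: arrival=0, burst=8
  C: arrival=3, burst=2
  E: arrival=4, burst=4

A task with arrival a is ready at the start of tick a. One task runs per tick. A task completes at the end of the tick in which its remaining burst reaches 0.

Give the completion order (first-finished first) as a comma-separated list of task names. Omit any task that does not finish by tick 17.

completion order = C, E, B

t=0: L0/L1/L2 = B/-/- → run B
t=1: L0/L1/L2 = B/-/- → run B
t=2: L0/L1/L2 = B/-/- → run B
t=3: L0/L1/L2 = BC/-/- → run B
t=4: L0/L1/L2 = CE/B/- → run C
t=5: L0/L1/L2 = CE/B/- → run C
t=6: L0/L1/L2 = E/B/- → run E
t=7: L0/L1/L2 = E/B/- → run E
t=8: L0/L1/L2 = E/B/- → run E
t=9: L0/L1/L2 = E/B/- → run E
t=10: L0/L1/L2 = -/B/- → run B
t=11: L0/L1/L2 = -/B/- → run B
t=12: L0/L1/L2 = -/B/- → run B
t=13: L0/L1/L2 = -/B/- → run B
t=14: (idle)
t=15: (idle)
t=16: (idle)
t=17: (idle)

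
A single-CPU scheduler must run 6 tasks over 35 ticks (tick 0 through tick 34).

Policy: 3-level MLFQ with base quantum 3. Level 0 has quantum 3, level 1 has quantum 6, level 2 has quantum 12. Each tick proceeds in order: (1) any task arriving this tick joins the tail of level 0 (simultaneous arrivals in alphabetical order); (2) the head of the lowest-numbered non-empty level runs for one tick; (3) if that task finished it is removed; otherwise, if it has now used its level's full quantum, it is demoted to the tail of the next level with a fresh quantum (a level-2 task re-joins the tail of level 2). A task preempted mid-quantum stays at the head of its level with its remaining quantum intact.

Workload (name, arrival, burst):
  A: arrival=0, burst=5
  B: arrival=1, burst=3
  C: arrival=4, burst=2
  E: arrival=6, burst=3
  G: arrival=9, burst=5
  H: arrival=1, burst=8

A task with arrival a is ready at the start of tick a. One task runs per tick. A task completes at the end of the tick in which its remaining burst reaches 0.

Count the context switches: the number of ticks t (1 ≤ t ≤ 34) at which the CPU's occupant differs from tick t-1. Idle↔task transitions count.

t=0: L0/L1/L2 = A/-/- → run A
t=1: L0/L1/L2 = ABH/-/- → run A
t=2: L0/L1/L2 = ABH/-/- → run A
t=3: L0/L1/L2 = BH/A/- → run B
t=4: L0/L1/L2 = BHC/A/- → run B
t=5: L0/L1/L2 = BHC/A/- → run B
t=6: L0/L1/L2 = HCE/A/- → run H
t=7: L0/L1/L2 = HCE/A/- → run H
t=8: L0/L1/L2 = HCE/A/- → run H
t=9: L0/L1/L2 = CEG/AH/- → run C
t=10: L0/L1/L2 = CEG/AH/- → run C
t=11: L0/L1/L2 = EG/AH/- → run E
t=12: L0/L1/L2 = EG/AH/- → run E
t=13: L0/L1/L2 = EG/AH/- → run E
t=14: L0/L1/L2 = G/AH/- → run G
t=15: L0/L1/L2 = G/AH/- → run G
t=16: L0/L1/L2 = G/AH/- → run G
t=17: L0/L1/L2 = -/AHG/- → run A
t=18: L0/L1/L2 = -/AHG/- → run A
t=19: L0/L1/L2 = -/HG/- → run H
t=20: L0/L1/L2 = -/HG/- → run H
t=21: L0/L1/L2 = -/HG/- → run H
t=22: L0/L1/L2 = -/HG/- → run H
t=23: L0/L1/L2 = -/HG/- → run H
t=24: L0/L1/L2 = -/G/- → run G
t=25: L0/L1/L2 = -/G/- → run G
t=26: (idle)
t=27: (idle)
t=28: (idle)
t=29: (idle)
t=30: (idle)
t=31: (idle)
t=32: (idle)
t=33: (idle)
t=34: (idle)

context switches = 9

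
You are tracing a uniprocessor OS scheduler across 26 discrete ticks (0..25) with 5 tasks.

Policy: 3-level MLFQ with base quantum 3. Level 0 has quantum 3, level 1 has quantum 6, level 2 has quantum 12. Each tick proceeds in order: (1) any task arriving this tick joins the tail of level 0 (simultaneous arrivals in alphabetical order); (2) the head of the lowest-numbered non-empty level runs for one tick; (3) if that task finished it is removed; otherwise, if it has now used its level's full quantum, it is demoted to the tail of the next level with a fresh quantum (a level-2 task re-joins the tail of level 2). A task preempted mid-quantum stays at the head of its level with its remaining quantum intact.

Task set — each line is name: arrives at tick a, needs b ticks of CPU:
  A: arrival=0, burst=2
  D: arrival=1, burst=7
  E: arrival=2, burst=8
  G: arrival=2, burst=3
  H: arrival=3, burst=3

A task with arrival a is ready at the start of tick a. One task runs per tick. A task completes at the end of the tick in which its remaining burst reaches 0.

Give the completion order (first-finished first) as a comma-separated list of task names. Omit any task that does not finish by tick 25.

t=0: L0/L1/L2 = A/-/- → run A
t=1: L0/L1/L2 = AD/-/- → run A
t=2: L0/L1/L2 = DEG/-/- → run D
t=3: L0/L1/L2 = DEGH/-/- → run D
t=4: L0/L1/L2 = DEGH/-/- → run D
t=5: L0/L1/L2 = EGH/D/- → run E
t=6: L0/L1/L2 = EGH/D/- → run E
t=7: L0/L1/L2 = EGH/D/- → run E
t=8: L0/L1/L2 = GH/DE/- → run G
t=9: L0/L1/L2 = GH/DE/- → run G
t=10: L0/L1/L2 = GH/DE/- → run G
t=11: L0/L1/L2 = H/DE/- → run H
t=12: L0/L1/L2 = H/DE/- → run H
t=13: L0/L1/L2 = H/DE/- → run H
t=14: L0/L1/L2 = -/DE/- → run D
t=15: L0/L1/L2 = -/DE/- → run D
t=16: L0/L1/L2 = -/DE/- → run D
t=17: L0/L1/L2 = -/DE/- → run D
t=18: L0/L1/L2 = -/E/- → run E
t=19: L0/L1/L2 = -/E/- → run E
t=20: L0/L1/L2 = -/E/- → run E
t=21: L0/L1/L2 = -/E/- → run E
t=22: L0/L1/L2 = -/E/- → run E
t=23: (idle)
t=24: (idle)
t=25: (idle)

completion order = A, G, H, D, E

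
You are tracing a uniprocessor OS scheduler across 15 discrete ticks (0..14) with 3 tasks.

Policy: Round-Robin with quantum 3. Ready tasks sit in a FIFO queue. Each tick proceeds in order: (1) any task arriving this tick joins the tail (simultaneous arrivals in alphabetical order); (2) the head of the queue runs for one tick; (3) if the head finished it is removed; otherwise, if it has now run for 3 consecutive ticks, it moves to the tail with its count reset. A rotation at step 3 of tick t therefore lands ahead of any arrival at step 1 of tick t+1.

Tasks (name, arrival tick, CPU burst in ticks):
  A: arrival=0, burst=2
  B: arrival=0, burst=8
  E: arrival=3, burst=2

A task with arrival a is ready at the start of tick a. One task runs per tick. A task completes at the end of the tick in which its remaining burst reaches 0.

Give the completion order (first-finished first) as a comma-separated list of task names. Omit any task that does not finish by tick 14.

t=0: queue=[A,B] q_used=0 → run A
t=1: queue=[A,B] q_used=1 → run A
t=2: queue=[B] q_used=0 → run B
t=3: queue=[B,E] q_used=1 → run B
t=4: queue=[B,E] q_used=2 → run B
t=5: queue=[E,B] q_used=0 → run E
t=6: queue=[E,B] q_used=1 → run E
t=7: queue=[B] q_used=0 → run B
t=8: queue=[B] q_used=1 → run B
t=9: queue=[B] q_used=2 → run B
t=10: queue=[B] q_used=0 → run B
t=11: queue=[B] q_used=1 → run B
t=12: (idle)
t=13: (idle)
t=14: (idle)

completion order = A, E, B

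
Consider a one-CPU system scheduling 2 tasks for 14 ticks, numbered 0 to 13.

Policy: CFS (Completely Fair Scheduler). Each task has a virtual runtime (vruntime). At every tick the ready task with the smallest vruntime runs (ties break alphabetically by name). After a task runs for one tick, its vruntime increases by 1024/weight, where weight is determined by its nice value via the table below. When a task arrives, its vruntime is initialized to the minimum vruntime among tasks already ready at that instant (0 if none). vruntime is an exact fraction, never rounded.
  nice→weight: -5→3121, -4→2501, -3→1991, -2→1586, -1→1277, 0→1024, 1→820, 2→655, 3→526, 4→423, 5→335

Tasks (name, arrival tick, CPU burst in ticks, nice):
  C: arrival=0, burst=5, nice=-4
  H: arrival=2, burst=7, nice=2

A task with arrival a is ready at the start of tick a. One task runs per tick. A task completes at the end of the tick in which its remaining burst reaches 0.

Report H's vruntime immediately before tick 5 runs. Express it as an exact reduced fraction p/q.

t=0: vr[C=0] → run C
t=1: vr[C=1024/2501] → run C
t=2: vr[C=2048/2501 H=2048/2501] → run C
t=3: vr[C=3072/2501 H=2048/2501] → run H
t=4: vr[C=3072/2501 H=3902464/1638155] → run C
t=5: vr[C=4096/2501 H=3902464/1638155] → run C
t=6: vr[H=3902464/1638155] → run H
t=7: vr[H=6463488/1638155] → run H
t=8: vr[H=9024512/1638155] → run H
t=9: vr[H=11585536/1638155] → run H
t=10: vr[H=2829312/327631] → run H
t=11: vr[H=16707584/1638155] → run H
t=12: (idle)
t=13: (idle)

vruntime(H, start of tick 5) = 3902464/1638155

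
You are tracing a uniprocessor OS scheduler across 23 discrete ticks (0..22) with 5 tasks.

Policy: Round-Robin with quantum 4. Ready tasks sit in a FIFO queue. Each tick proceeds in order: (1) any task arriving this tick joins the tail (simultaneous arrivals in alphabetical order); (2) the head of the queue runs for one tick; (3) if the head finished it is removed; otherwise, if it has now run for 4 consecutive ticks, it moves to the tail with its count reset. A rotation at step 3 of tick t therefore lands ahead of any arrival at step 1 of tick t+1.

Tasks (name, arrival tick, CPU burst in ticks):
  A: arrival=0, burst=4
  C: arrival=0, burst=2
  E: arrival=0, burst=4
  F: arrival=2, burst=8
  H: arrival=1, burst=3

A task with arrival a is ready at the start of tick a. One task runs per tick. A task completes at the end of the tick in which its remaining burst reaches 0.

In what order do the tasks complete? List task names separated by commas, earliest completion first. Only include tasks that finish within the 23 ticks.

completion order = A, C, E, H, F

t=0: queue=[A,C,E] q_used=0 → run A
t=1: queue=[A,C,E,H] q_used=1 → run A
t=2: queue=[A,C,E,H,F] q_used=2 → run A
t=3: queue=[A,C,E,H,F] q_used=3 → run A
t=4: queue=[C,E,H,F] q_used=0 → run C
t=5: queue=[C,E,H,F] q_used=1 → run C
t=6: queue=[E,H,F] q_used=0 → run E
t=7: queue=[E,H,F] q_used=1 → run E
t=8: queue=[E,H,F] q_used=2 → run E
t=9: queue=[E,H,F] q_used=3 → run E
t=10: queue=[H,F] q_used=0 → run H
t=11: queue=[H,F] q_used=1 → run H
t=12: queue=[H,F] q_used=2 → run H
t=13: queue=[F] q_used=0 → run F
t=14: queue=[F] q_used=1 → run F
t=15: queue=[F] q_used=2 → run F
t=16: queue=[F] q_used=3 → run F
t=17: queue=[F] q_used=0 → run F
t=18: queue=[F] q_used=1 → run F
t=19: queue=[F] q_used=2 → run F
t=20: queue=[F] q_used=3 → run F
t=21: (idle)
t=22: (idle)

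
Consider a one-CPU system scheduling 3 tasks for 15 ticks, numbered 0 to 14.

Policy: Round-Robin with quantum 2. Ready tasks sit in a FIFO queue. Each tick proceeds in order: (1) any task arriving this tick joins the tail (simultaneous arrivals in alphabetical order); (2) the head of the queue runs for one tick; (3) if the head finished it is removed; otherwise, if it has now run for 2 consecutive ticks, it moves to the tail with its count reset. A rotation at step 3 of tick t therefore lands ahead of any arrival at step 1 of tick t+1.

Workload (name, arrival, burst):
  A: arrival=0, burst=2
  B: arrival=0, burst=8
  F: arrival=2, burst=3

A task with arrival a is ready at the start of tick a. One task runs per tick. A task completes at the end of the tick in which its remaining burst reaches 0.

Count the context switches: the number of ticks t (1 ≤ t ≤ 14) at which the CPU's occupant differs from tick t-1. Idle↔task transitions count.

t=0: queue=[A,B] q_used=0 → run A
t=1: queue=[A,B] q_used=1 → run A
t=2: queue=[B,F] q_used=0 → run B
t=3: queue=[B,F] q_used=1 → run B
t=4: queue=[F,B] q_used=0 → run F
t=5: queue=[F,B] q_used=1 → run F
t=6: queue=[B,F] q_used=0 → run B
t=7: queue=[B,F] q_used=1 → run B
t=8: queue=[F,B] q_used=0 → run F
t=9: queue=[B] q_used=0 → run B
t=10: queue=[B] q_used=1 → run B
t=11: queue=[B] q_used=0 → run B
t=12: queue=[B] q_used=1 → run B
t=13: (idle)
t=14: (idle)

context switches = 6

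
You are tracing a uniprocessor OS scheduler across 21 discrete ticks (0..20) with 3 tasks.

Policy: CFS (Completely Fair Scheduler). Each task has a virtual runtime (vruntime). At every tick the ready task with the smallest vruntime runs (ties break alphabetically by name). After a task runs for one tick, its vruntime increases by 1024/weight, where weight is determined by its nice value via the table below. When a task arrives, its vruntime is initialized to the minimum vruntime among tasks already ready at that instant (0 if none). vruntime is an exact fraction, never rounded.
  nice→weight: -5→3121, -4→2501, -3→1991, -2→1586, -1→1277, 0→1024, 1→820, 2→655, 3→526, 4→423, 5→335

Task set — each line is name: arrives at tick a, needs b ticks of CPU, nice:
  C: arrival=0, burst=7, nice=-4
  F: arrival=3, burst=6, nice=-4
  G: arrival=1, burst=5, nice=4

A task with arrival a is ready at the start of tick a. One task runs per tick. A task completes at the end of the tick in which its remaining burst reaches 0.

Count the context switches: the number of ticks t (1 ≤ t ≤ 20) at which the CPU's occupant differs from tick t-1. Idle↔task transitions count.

context switches = 15

t=0: vr[C=0] → run C
t=1: vr[C=1024/2501 G=1024/2501] → run C
t=2: vr[C=2048/2501 G=1024/2501] → run G
t=3: vr[C=2048/2501 F=2048/2501 G=2994176/1057923] → run C
t=4: vr[C=3072/2501 F=2048/2501 G=2994176/1057923] → run F
t=5: vr[C=3072/2501 F=3072/2501 G=2994176/1057923] → run C
t=6: vr[C=4096/2501 F=3072/2501 G=2994176/1057923] → run F
t=7: vr[C=4096/2501 F=4096/2501 G=2994176/1057923] → run C
t=8: vr[C=5120/2501 F=4096/2501 G=2994176/1057923] → run F
t=9: vr[C=5120/2501 F=5120/2501 G=2994176/1057923] → run C
t=10: vr[C=6144/2501 F=5120/2501 G=2994176/1057923] → run F
t=11: vr[C=6144/2501 F=6144/2501 G=2994176/1057923] → run C
t=12: vr[F=6144/2501 G=2994176/1057923] → run F
t=13: vr[F=7168/2501 G=2994176/1057923] → run G
t=14: vr[F=7168/2501 G=5555200/1057923] → run F
t=15: vr[G=5555200/1057923] → run G
t=16: vr[G=2705408/352641] → run G
t=17: vr[G=10677248/1057923] → run G
t=18: (idle)
t=19: (idle)
t=20: (idle)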